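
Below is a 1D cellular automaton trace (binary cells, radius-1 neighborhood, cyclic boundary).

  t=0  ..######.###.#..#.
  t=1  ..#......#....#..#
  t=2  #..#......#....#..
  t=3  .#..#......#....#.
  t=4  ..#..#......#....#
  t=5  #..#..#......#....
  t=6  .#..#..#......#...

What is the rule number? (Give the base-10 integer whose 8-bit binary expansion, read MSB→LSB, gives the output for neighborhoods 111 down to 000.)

24

  ###|.  b7=0 t=0,i=3
  ##.|.  b6=0 t=0,i=7
  #.#|.  b5=0 t=0,i=8
  #..|#  b4=1 t=0,i=14
  .##|#  b3=1 t=0,i=2
  .#.|.  b2=0 t=0,i=13
  ..#|.  b1=0 t=0,i=1
  ...|.  b0=0 t=0,i=0
  bits 00011000 = 24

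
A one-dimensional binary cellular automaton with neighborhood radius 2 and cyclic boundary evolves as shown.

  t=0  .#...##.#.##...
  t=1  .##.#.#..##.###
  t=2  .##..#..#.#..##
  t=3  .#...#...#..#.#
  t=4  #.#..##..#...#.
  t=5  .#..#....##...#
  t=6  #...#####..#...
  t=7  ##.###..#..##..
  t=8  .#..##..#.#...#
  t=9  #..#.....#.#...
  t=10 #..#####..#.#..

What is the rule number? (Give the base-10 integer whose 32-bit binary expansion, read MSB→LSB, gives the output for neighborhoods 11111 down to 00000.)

  [31] ##### => .  t=6,i=6
  [30] ####. => .  t=6,i=7
  [29] ###.# => #  t=1,i=14
  [28] ###.. => #  t=6,i=8
  [27] ##.## => .  t=1,i=0
  [26] ##.#. => .  t=0,i=7
  [25] ##..# => .  t=2,i=3
  [24] ##... => #  t=0,i=12
  [23] #.### => .  t=1,i=12
  [22] #.##. => #  t=0,i=10
  [21] #.#.# => .  t=0,i=8
  [20] #.#.. => .  t=1,i=6
  [19] #..## => #  t=1,i=8
  [18] #..#. => .  t=2,i=4
  [17] #...# => .  t=0,i=3
  [16] #.... => #  t=0,i=13
  [15] .#### => #  t=6,i=5
  [14] .###. => #  t=1,i=13
  [13] .##.# => #  t=0,i=6
  [12] .##.. => .  t=0,i=11
  [11] .#.## => #  t=0,i=9
  [10] .#.#. => #  t=1,i=5
  [9] .#..# => .  t=1,i=7
  [8] .#... => #  t=0,i=2
  [7] ..### => #  t=6,i=4
  [6] ..##. => .  t=0,i=5
  [5] ..#.# => .  t=2,i=8
  [4] ..#.. => #  t=0,i=1
  [3] ...## => #  t=0,i=4
  [2] ...#. => .  t=0,i=0
  [1] ....# => #  t=0,i=14
  [0] ..... => #  t=9,i=6
  bits 00110001010010011110110110011011 = 826928539

826928539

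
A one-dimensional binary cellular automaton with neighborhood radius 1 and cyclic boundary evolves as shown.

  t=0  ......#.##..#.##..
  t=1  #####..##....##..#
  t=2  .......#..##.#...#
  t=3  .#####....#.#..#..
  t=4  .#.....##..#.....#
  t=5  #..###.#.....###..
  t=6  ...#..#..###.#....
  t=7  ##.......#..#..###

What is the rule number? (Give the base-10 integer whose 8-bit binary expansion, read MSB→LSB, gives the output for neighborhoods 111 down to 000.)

  nb ###: next=.  (t=1,i=0, bit7=0)
  nb ##.: next=.  (t=0,i=9, bit6=0)
  nb #.#: next=#  (t=0,i=7, bit5=1)
  nb #..: next=.  (t=0,i=10, bit4=0)
  nb .##: next=#  (t=0,i=8, bit3=1)
  nb .#.: next=.  (t=0,i=6, bit2=0)
  nb ..#: next=.  (t=0,i=5, bit1=0)
  nb ...: next=#  (t=0,i=0, bit0=1)
  bits 00101001 = 41

41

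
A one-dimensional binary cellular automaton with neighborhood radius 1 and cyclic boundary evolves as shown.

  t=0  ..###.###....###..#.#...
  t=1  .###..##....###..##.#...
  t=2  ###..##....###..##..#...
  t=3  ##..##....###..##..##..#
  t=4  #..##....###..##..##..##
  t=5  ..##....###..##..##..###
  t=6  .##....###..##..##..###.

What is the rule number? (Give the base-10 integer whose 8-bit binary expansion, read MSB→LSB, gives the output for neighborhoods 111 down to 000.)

142

  nb ###: next=#  (t=0,i=3, bit7=1)
  nb ##.: next=.  (t=0,i=4, bit6=0)
  nb #.#: next=.  (t=0,i=5, bit5=0)
  nb #..: next=.  (t=0,i=9, bit4=0)
  nb .##: next=#  (t=0,i=2, bit3=1)
  nb .#.: next=#  (t=0,i=18, bit2=1)
  nb ..#: next=#  (t=0,i=1, bit1=1)
  nb ...: next=.  (t=0,i=0, bit0=0)
  bits 10001110 = 142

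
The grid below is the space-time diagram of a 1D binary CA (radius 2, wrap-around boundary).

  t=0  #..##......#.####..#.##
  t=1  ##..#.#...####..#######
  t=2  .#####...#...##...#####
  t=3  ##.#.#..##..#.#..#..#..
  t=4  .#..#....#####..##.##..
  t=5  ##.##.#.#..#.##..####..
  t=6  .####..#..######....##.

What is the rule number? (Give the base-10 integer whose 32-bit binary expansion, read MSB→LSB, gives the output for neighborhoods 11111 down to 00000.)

2596633660

  ##### -> #   bit 31 = 1  t=1,i=18
  ####. -> .   bit 30 = 0  t=0,i=15
  ###.# -> .   bit 29 = 0  t=2,i=22
  ###.. -> #   bit 28 = 1  t=0,i=0
  ##.## -> #   bit 27 = 1  t=2,i=0
  ##.#. -> .   bit 26 = 0  t=3,i=2
  ##..# -> #   bit 25 = 1  t=0,i=1
  ##... -> .   bit 24 = 0  t=0,i=5
  #.### -> #   bit 23 = 1  t=0,i=13
  #.##. -> #   bit 22 = 1  t=4,i=19
  #.#.# -> .   bit 21 = 0  t=3,i=3
  #.#.. -> .   bit 20 = 0  t=1,i=6
  #..## -> .   bit 19 = 0  t=0,i=2
  #..#. -> #   bit 18 = 1  t=0,i=18
  #...# -> .   bit 17 = 0  t=1,i=8
  #.... -> #   bit 16 = 1  t=0,i=6
  .#### -> .   bit 15 = 0  t=0,i=14
  .###. -> #   bit 14 = 1  t=0,i=22
  .##.# -> #   bit 13 = 1  t=3,i=1
  .##.. -> #   bit 12 = 1  t=0,i=4
  .#.## -> #   bit 11 = 1  t=0,i=12
  .#.#. -> #   bit 10 = 1  t=1,i=5
  .#..# -> .   bit 9 = 0  t=3,i=6
  .#... -> .   bit 8 = 0  t=1,i=7
  ..### -> .   bit 7 = 0  t=1,i=10
  ..##. -> .   bit 6 = 0  t=0,i=3
  ..#.# -> #   bit 5 = 1  t=0,i=11
  ..#.. -> #   bit 4 = 1  t=2,i=9
  ...## -> #   bit 3 = 1  t=1,i=9
  ...#. -> #   bit 2 = 1  t=0,i=10
  ....# -> .   bit 1 = 0  t=0,i=9
  ..... -> .   bit 0 = 0  t=0,i=7
  bits 10011010110001010111110000111100 = 2596633660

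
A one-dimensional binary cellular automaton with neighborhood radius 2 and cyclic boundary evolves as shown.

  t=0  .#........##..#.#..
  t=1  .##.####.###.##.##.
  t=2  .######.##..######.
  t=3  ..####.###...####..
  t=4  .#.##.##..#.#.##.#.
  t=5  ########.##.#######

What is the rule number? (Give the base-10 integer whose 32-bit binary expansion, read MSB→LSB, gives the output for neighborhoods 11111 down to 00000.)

  #####|#  b31=1 t=2,i=3
  ####.|#  b30=1 t=1,i=6
  ###.#|.  b29=0 t=1,i=7
  ###..|.  b28=0 t=2,i=17
  ##.##|#  b27=1 t=1,i=3
  ##.#.|#  b26=1 t=4,i=16
  ##..#|.  b25=0 t=0,i=12
  ##...|#  b24=1 t=3,i=10
  #.###|#  b23=1 t=1,i=4
  #.##.|#  b22=1 t=1,i=13
  #.#.#|#  b21=1 t=4,i=12
  #.#..|#  b20=1 t=0,i=16
  #..##|.  b19=0 t=1,i=0
  #..#.|#  b18=1 t=0,i=13
  #...#|.  b17=0 t=0,i=18
  #....|.  b16=0 t=0,i=3
  .####|#  b15=1 t=1,i=5
  .###.|.  b14=0 t=1,i=10
  .##.#|#  b13=1 t=1,i=2
  .##..|#  b12=1 t=0,i=11
  .#.##|#  b11=1 t=4,i=2
  .#.#.|.  b10=0 t=0,i=15
  .#..#|#  b9=1 t=4,i=18
  .#...|#  b8=1 t=0,i=2
  ..###|.  b7=0 t=2,i=1
  ..##.|#  b6=1 t=0,i=10
  ..#.#|#  b5=1 t=0,i=14
  ..#..|#  b4=1 t=0,i=1
  ...##|#  b3=1 t=0,i=9
  ...#.|.  b2=0 t=0,i=0
  ....#|.  b1=0 t=0,i=8
  .....|#  b0=1 t=0,i=4
  bits 11001101111101001011101101111001 = 3455368057

3455368057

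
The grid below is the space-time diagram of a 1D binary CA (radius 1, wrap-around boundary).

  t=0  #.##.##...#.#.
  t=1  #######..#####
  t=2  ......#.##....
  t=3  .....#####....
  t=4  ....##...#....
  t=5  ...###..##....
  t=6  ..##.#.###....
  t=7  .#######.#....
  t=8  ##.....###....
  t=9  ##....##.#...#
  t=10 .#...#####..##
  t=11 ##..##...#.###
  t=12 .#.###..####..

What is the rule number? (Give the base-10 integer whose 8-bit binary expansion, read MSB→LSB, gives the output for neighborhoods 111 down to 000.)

110

  ### -> .   bit 7 = 0  t=1,i=0
  ##. -> #   bit 6 = 1  t=0,i=3
  #.# -> #   bit 5 = 1  t=0,i=1
  #.. -> .   bit 4 = 0  t=0,i=7
  .## -> #   bit 3 = 1  t=0,i=2
  .#. -> #   bit 2 = 1  t=0,i=0
  ..# -> #   bit 1 = 1  t=0,i=9
  ... -> .   bit 0 = 0  t=0,i=8
  bits 01101110 = 110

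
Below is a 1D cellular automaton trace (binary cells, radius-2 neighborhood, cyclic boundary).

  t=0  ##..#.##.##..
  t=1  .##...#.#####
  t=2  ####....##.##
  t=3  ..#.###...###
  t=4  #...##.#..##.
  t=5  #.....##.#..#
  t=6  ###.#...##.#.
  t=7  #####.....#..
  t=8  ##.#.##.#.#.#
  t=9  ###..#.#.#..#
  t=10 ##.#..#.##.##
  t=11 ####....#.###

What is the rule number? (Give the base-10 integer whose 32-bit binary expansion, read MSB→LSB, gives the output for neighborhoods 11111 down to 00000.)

1876546706

  #####|.  b31=0 t=1,i=10
  ####.|#  b30=1 t=1,i=11
  ###.#|#  b29=1 t=1,i=12
  ###..|.  b28=0 t=2,i=3
  ##.##|#  b27=1 t=0,i=8
  ##.#.|#  b26=1 t=4,i=6
  ##..#|#  b25=1 t=0,i=2
  ##...|#  b24=1 t=1,i=3
  #.###|#  b23=1 t=1,i=8
  #.##.|#  b22=1 t=0,i=6
  #.#.#|.  b21=0 t=6,i=11
  #.#..|#  b20=1 t=4,i=0
  #..##|#  b19=1 t=0,i=12
  #..#.|.  b18=0 t=0,i=3
  #...#|.  b17=0 t=1,i=4
  #....|#  b16=1 t=2,i=5
  .####|#  b15=1 t=1,i=9
  .###.|#  b14=1 t=3,i=5
  .##.#|.  b13=0 t=0,i=7
  .##..|#  b12=1 t=0,i=1
  .#.##|.  b11=0 t=0,i=5
  .#.#.|#  b10=1 t=8,i=9
  .#..#|.  b9=0 t=4,i=8
  .#...|.  b8=0 t=4,i=1
  ..###|#  b7=1 t=3,i=10
  ..##.|.  b6=0 t=0,i=0
  ..#.#|.  b5=0 t=0,i=4
  ..#..|#  b4=1 t=7,i=10
  ...##|.  b3=0 t=2,i=7
  ...#.|.  b2=0 t=1,i=5
  ....#|#  b1=1 t=2,i=6
  .....|.  b0=0 t=5,i=3
  bits 01101111110110011101010010010010 = 1876546706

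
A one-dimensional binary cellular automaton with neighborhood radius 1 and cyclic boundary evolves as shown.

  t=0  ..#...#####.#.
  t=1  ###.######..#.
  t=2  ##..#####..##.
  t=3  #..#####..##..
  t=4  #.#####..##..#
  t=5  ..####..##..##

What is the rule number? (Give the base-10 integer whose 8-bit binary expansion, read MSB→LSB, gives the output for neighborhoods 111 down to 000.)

143

  nb ###: next=#  (t=0,i=7, bit7=1)
  nb ##.: next=.  (t=0,i=10, bit6=0)
  nb #.#: next=.  (t=0,i=11, bit5=0)
  nb #..: next=.  (t=0,i=3, bit4=0)
  nb .##: next=#  (t=0,i=6, bit3=1)
  nb .#.: next=#  (t=0,i=2, bit2=1)
  nb ..#: next=#  (t=0,i=1, bit1=1)
  nb ...: next=#  (t=0,i=0, bit0=1)
  bits 10001111 = 143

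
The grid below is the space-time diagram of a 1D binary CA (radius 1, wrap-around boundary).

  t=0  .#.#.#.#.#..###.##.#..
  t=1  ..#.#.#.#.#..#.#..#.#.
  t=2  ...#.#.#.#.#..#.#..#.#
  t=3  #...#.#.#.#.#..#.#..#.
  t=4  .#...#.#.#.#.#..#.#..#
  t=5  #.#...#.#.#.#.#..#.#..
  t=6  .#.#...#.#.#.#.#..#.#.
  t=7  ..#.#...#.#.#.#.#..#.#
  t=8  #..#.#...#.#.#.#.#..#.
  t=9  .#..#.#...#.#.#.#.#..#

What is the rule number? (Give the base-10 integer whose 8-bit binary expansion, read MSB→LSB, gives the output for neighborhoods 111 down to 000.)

  ### -> #   bit 7 = 1  t=0,i=13
  ##. -> .   bit 6 = 0  t=0,i=14
  #.# -> #   bit 5 = 1  t=0,i=2
  #.. -> #   bit 4 = 1  t=0,i=10
  .## -> .   bit 3 = 0  t=0,i=12
  .#. -> .   bit 2 = 0  t=0,i=1
  ..# -> .   bit 1 = 0  t=0,i=0
  ... -> .   bit 0 = 0  t=0,i=21
  bits 10110000 = 176

176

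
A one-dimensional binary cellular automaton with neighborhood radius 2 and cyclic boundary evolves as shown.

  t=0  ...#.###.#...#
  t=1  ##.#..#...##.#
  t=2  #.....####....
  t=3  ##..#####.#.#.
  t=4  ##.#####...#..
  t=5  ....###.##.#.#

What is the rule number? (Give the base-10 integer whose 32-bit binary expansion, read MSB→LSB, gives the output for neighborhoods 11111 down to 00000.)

  nb #####: next=#  (t=3,i=6, bit31=1)
  nb ####.: next=#  (t=2,i=8, bit30=1)
  nb ###.#: next=.  (t=0,i=7, bit29=0)
  nb ###..: next=.  (t=2,i=9, bit28=0)
  nb ##.##: next=.  (t=1,i=12, bit27=0)
  nb ##.#.: next=.  (t=0,i=8, bit26=0)
  nb ##..#: next=.  (t=3,i=2, bit25=0)
  nb ##...: next=#  (t=2,i=10, bit24=1)
  nb #.###: next=.  (t=0,i=5, bit23=0)
  nb #.##.: next=#  (t=3,i=0, bit22=1)
  nb #.#.#: next=.  (t=3,i=10, bit21=0)
  nb #.#..: next=.  (t=0,i=9, bit20=0)
  nb #..##: next=#  (t=3,i=3, bit19=1)
  nb #..#.: next=.  (t=1,i=5, bit18=0)
  nb #...#: next=#  (t=0,i=1, bit17=1)
  nb #....: next=.  (t=2,i=2, bit16=0)
  nb .####: next=#  (t=2,i=7, bit15=1)
  nb .###.: next=#  (t=0,i=6, bit14=1)
  nb .##.#: next=.  (t=1,i=11, bit13=0)
  nb .##..: next=#  (t=3,i=1, bit12=1)
  nb .#.##: next=.  (t=0,i=4, bit11=0)
  nb .#.#.: next=#  (t=3,i=11, bit10=1)
  nb .#..#: next=.  (t=1,i=4, bit9=0)
  nb .#...: next=#  (t=0,i=0, bit8=1)
  nb ..###: next=#  (t=2,i=6, bit7=1)
  nb ..##.: next=.  (t=1,i=10, bit6=0)
  nb ..#.#: next=#  (t=0,i=3, bit5=1)
  nb ..#..: next=#  (t=0,i=13, bit4=1)
  nb ...##: next=#  (t=1,i=9, bit3=1)
  nb ...#.: next=.  (t=0,i=2, bit2=0)
  nb ....#: next=#  (t=2,i=4, bit1=1)
  nb .....: next=.  (t=2,i=3, bit0=0)
  bits 11000001010010101101010110111010 = 3242907066

3242907066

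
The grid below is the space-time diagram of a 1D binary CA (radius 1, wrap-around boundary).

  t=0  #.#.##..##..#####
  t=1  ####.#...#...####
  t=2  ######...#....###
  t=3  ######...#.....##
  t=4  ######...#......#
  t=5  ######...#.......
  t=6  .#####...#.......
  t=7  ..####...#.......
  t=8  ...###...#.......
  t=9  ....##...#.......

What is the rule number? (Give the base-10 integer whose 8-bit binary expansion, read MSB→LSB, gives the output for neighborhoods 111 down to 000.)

228

  ### -> #   bit 7 = 1  t=0,i=13
  ##. -> #   bit 6 = 1  t=0,i=0
  #.# -> #   bit 5 = 1  t=0,i=1
  #.. -> .   bit 4 = 0  t=0,i=6
  .## -> .   bit 3 = 0  t=0,i=4
  .#. -> #   bit 2 = 1  t=0,i=2
  ..# -> .   bit 1 = 0  t=0,i=7
  ... -> .   bit 0 = 0  t=1,i=7
  bits 11100100 = 228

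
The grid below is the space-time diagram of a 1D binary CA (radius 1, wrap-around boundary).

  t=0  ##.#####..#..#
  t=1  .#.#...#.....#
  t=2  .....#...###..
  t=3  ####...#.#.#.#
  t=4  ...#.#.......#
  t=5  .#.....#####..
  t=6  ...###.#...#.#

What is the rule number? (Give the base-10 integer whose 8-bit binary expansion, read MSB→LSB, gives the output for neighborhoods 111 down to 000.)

  ### -> .   bit 7 = 0  t=0,i=0
  ##. -> #   bit 6 = 1  t=0,i=1
  #.# -> .   bit 5 = 0  t=0,i=2
  #.. -> .   bit 4 = 0  t=0,i=8
  .## -> #   bit 3 = 1  t=0,i=3
  .#. -> .   bit 2 = 0  t=0,i=10
  ..# -> .   bit 1 = 0  t=0,i=9
  ... -> #   bit 0 = 1  t=1,i=5
  bits 01001001 = 73

73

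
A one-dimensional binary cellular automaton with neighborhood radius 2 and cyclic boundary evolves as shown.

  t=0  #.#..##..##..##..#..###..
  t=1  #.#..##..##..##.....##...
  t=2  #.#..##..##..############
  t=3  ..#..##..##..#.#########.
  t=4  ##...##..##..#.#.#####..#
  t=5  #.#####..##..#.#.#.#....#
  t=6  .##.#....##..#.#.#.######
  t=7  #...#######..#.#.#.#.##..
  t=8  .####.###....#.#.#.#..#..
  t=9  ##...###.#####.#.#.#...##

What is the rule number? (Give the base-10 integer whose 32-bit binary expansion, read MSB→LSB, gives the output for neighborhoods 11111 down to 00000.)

2310230511

  ##### -> #   bit 31 = 1  t=2,i=15
  ####. -> .   bit 30 = 0  t=2,i=24
  ###.# -> .   bit 29 = 0  t=2,i=0
  ###.. -> .   bit 28 = 0  t=0,i=22
  ##.## -> #   bit 27 = 1  t=5,i=1
  ##.#. -> .   bit 26 = 0  t=2,i=1
  ##..# -> .   bit 25 = 0  t=0,i=7
  ##... -> #   bit 24 = 1  t=1,i=15
  #.### -> #   bit 23 = 1  t=3,i=15
  #.##. -> .   bit 22 = 0  t=6,i=1
  #.#.# -> #   bit 21 = 1  t=4,i=15
  #.#.. -> #   bit 20 = 1  t=0,i=2
  #..## -> .   bit 19 = 0  t=0,i=4
  #..#. -> .   bit 18 = 0  t=0,i=16
  #...# -> #   bit 17 = 1  t=1,i=23
  #.... -> #   bit 16 = 1  t=1,i=16
  .#### -> .   bit 15 = 0  t=2,i=14
  .###. -> #   bit 14 = 1  t=0,i=21
  .##.# -> .   bit 13 = 0  t=5,i=0
  .##.. -> #   bit 12 = 1  t=0,i=6
  .#.## -> .   bit 11 = 0  t=3,i=14
  .#.#. -> .   bit 10 = 0  t=0,i=1
  .#..# -> .   bit 9 = 0  t=0,i=3
  .#... -> #   bit 8 = 1  t=5,i=20
  ..### -> #   bit 7 = 1  t=0,i=20
  ..##. -> #   bit 6 = 1  t=0,i=5
  ..#.# -> #   bit 5 = 1  t=0,i=0
  ..#.. -> .   bit 4 = 0  t=0,i=17
  ...## -> #   bit 3 = 1  t=1,i=19
  ...#. -> #   bit 2 = 1  t=1,i=24
  ....# -> #   bit 1 = 1  t=1,i=18
  ..... -> #   bit 0 = 1  t=1,i=17
  bits 10001001101100110101000111101111 = 2310230511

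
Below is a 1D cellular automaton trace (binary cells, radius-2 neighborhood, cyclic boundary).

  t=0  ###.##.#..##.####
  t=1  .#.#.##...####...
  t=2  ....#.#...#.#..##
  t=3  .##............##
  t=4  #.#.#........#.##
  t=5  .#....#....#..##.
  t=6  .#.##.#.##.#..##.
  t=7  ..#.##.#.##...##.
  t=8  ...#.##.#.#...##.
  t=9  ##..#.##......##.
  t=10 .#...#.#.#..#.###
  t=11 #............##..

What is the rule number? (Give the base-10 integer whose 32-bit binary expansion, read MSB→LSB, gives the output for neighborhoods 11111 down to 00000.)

  [31] ##### => .  t=0,i=0
  [30] ####. => #  t=0,i=1
  [29] ###.# => .  t=0,i=2
  [28] ###.. => .  t=1,i=13
  [27] ##.## => #  t=0,i=3
  [26] ##.#. => #  t=0,i=6
  [25] ##..# => .  t=5,i=16
  [24] ##... => .  t=1,i=7
  [23] #.### => #  t=0,i=13
  [22] #.##. => .  t=0,i=4
  [21] #.#.# => .  t=1,i=3
  [20] #.#.. => .  t=0,i=7
  [19] #..## => .  t=0,i=9
  [18] #..#. => .  t=5,i=0
  [17] #...# => .  t=1,i=8
  [16] #.... => #  t=1,i=15
  [15] .#### => .  t=0,i=14
  [14] .###. => .  t=4,i=16
  [13] .##.# => #  t=0,i=5
  [12] .##.. => #  t=1,i=6
  [11] .#.## => #  t=1,i=4
  [10] .#.#. => .  t=1,i=2
  [9] .#..# => .  t=0,i=8
  [8] .#... => .  t=2,i=7
  [7] ..### => #  t=1,i=10
  [6] ..##. => #  t=0,i=10
  [5] ..#.# => .  t=1,i=1
  [4] ..#.. => #  t=5,i=1
  [3] ...## => .  t=1,i=9
  [2] ...#. => .  t=1,i=0
  [1] ....# => #  t=1,i=16
  [0] ..... => .  t=3,i=5
  bits 01001100100000010011100011010010 = 1283537106

1283537106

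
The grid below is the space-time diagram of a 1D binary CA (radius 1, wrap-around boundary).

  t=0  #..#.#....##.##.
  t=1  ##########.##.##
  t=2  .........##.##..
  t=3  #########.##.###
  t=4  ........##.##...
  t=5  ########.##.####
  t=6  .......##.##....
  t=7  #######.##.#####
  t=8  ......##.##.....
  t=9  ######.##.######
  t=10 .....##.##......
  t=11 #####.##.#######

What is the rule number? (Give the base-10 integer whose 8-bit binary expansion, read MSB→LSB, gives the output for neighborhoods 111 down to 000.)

119

  ###|.  b7=0 t=1,i=0
  ##.|#  b6=1 t=0,i=11
  #.#|#  b5=1 t=0,i=4
  #..|#  b4=1 t=0,i=1
  .##|.  b3=0 t=0,i=10
  .#.|#  b2=1 t=0,i=0
  ..#|#  b1=1 t=0,i=2
  ...|#  b0=1 t=0,i=7
  bits 01110111 = 119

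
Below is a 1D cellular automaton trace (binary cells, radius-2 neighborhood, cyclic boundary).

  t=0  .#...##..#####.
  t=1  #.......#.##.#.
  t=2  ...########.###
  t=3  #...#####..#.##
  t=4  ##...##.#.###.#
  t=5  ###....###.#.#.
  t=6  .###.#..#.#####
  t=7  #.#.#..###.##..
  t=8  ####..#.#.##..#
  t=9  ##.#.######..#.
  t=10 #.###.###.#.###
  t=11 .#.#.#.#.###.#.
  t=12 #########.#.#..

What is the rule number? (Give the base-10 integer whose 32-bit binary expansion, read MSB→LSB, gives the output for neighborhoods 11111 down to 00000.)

  #####|#  b31=1 t=0,i=11
  ####.|.  b30=0 t=0,i=12
  ###.#|.  b29=0 t=2,i=10
  ###..|#  b28=1 t=0,i=13
  ##.##|#  b27=1 t=2,i=11
  ##.#.|#  b26=1 t=1,i=12
  ##..#|.  b25=0 t=0,i=7
  ##...|#  b24=1 t=2,i=0
  #.###|.  b23=0 t=2,i=12
  #.##.|#  b22=1 t=1,i=10
  #.#.#|#  b21=1 t=1,i=13
  #.#..|.  b20=0 t=1,i=0
  #..##|#  b19=1 t=0,i=8
  #..#.|#  b18=1 t=0,i=0
  #...#|.  b17=0 t=0,i=3
  #....|.  b16=0 t=1,i=2
  .####|#  b15=1 t=0,i=10
  .###.|#  b14=1 t=2,i=13
  .##.#|.  b13=0 t=1,i=11
  .##..|.  b12=0 t=0,i=6
  .#.##|#  b11=1 t=1,i=9
  .#.#.|#  b10=1 t=1,i=14
  .#..#|.  b9=0 t=6,i=6
  .#...|.  b8=0 t=0,i=2
  ..###|.  b7=0 t=0,i=9
  ..##.|.  b6=0 t=0,i=5
  ..#.#|#  b5=1 t=1,i=8
  ..#..|.  b4=0 t=0,i=1
  ...##|.  b3=0 t=0,i=4
  ...#.|#  b2=1 t=1,i=7
  ....#|#  b1=1 t=1,i=6
  .....|#  b0=1 t=1,i=3
  bits 10011101011011001100110000100111 = 2641153063

2641153063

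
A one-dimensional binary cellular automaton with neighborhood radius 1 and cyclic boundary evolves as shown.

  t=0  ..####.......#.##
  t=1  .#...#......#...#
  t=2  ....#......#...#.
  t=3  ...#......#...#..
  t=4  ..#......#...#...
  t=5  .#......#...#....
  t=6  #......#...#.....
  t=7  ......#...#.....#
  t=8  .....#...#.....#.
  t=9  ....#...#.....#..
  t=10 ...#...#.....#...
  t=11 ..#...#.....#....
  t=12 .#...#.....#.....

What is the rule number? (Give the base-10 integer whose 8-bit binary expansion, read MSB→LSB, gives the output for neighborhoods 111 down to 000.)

  nb ###: next=.  (t=0,i=3, bit7=0)
  nb ##.: next=#  (t=0,i=5, bit6=1)
  nb #.#: next=.  (t=0,i=14, bit5=0)
  nb #..: next=.  (t=0,i=0, bit4=0)
  nb .##: next=.  (t=0,i=2, bit3=0)
  nb .#.: next=.  (t=0,i=13, bit2=0)
  nb ..#: next=#  (t=0,i=1, bit1=1)
  nb ...: next=.  (t=0,i=7, bit0=0)
  bits 01000010 = 66

66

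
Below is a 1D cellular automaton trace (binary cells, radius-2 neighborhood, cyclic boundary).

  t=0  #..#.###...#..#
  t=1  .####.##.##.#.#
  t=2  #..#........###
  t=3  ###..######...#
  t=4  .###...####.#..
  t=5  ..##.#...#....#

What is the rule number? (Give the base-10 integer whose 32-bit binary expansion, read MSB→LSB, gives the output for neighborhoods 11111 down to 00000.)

3525791335

  #####|#  b31=1 t=3,i=7
  ####.|#  b30=1 t=1,i=3
  ###.#|.  b29=0 t=1,i=4
  ###..|#  b28=1 t=0,i=7
  ##.##|.  b27=0 t=1,i=5
  ##.#.|.  b26=0 t=1,i=11
  ##..#|#  b25=1 t=0,i=1
  ##...|.  b24=0 t=0,i=8
  #.###|.  b23=0 t=0,i=5
  #.##.|.  b22=0 t=1,i=6
  #.#.#|#  b21=1 t=1,i=12
  #.#..|.  b20=0 t=4,i=12
  #..##|.  b19=0 t=0,i=13
  #..#.|#  b18=1 t=0,i=2
  #...#|#  b17=1 t=0,i=9
  #....|#  b16=1 t=2,i=5
  .####|.  b15=0 t=1,i=2
  .###.|#  b14=1 t=0,i=6
  .##.#|.  b13=0 t=1,i=7
  .##..|.  b12=0 t=0,i=0
  .#.##|#  b11=1 t=0,i=4
  .#.#.|#  b10=1 t=1,i=13
  .#..#|#  b9=1 t=0,i=12
  .#...|.  b8=0 t=2,i=4
  ..###|.  b7=0 t=2,i=12
  ..##.|#  b6=1 t=0,i=14
  ..#.#|#  b5=1 t=0,i=3
  ..#..|.  b4=0 t=0,i=11
  ...##|.  b3=0 t=2,i=11
  ...#.|#  b2=1 t=0,i=10
  ....#|#  b1=1 t=2,i=10
  .....|#  b0=1 t=2,i=6
  bits 11010010001001110100111001100111 = 3525791335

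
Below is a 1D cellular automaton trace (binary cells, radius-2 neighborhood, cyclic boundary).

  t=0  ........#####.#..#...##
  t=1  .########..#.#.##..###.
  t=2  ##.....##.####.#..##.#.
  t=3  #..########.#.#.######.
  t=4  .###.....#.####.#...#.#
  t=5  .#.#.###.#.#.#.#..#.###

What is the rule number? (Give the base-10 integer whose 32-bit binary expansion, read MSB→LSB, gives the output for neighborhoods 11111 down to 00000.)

1559176939

  nb #####: next=.  (t=0,i=10, bit31=0)
  nb ####.: next=#  (t=0,i=11, bit30=1)
  nb ###.#: next=.  (t=0,i=12, bit29=0)
  nb ###..: next=#  (t=1,i=8, bit28=1)
  nb ##.##: next=#  (t=2,i=9, bit27=1)
  nb ##.#.: next=#  (t=0,i=13, bit26=1)
  nb ##..#: next=.  (t=1,i=9, bit25=0)
  nb ##...: next=.  (t=0,i=0, bit24=0)
  nb #.###: next=#  (t=2,i=10, bit23=1)
  nb #.##.: next=#  (t=1,i=15, bit22=1)
  nb #.#.#: next=#  (t=1,i=13, bit21=1)
  nb #.#..: next=.  (t=0,i=14, bit20=0)
  nb #..##: next=#  (t=1,i=0, bit19=1)
  nb #..#.: next=#  (t=0,i=16, bit18=1)
  nb #...#: next=#  (t=0,i=19, bit17=1)
  nb #....: next=#  (t=0,i=1, bit16=1)
  nb .####: next=.  (t=0,i=9, bit15=0)
  nb .###.: next=.  (t=1,i=20, bit14=0)
  nb .##.#: next=#  (t=2,i=8, bit13=1)
  nb .##..: next=.  (t=0,i=22, bit12=0)
  nb .#.##: next=.  (t=1,i=14, bit11=0)
  nb .#.#.: next=#  (t=1,i=12, bit10=1)
  nb .#..#: next=#  (t=0,i=15, bit9=1)
  nb .#...: next=.  (t=0,i=18, bit8=0)
  nb ..###: next=#  (t=0,i=8, bit7=1)
  nb ..##.: next=#  (t=0,i=21, bit6=1)
  nb ..#.#: next=#  (t=1,i=11, bit5=1)
  nb ..#..: next=.  (t=0,i=17, bit4=0)
  nb ...##: next=#  (t=0,i=7, bit3=1)
  nb ...#.: next=.  (t=4,i=8, bit2=0)
  nb ....#: next=#  (t=0,i=6, bit1=1)
  nb .....: next=#  (t=0,i=2, bit0=1)
  bits 01011100111011110010011011101011 = 1559176939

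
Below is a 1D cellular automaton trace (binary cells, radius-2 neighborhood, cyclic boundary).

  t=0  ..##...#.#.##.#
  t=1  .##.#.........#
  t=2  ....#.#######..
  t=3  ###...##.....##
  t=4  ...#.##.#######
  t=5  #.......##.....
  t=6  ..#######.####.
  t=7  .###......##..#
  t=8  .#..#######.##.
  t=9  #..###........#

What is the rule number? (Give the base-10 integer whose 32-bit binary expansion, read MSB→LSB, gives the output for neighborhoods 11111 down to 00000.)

60653771

  nb #####: next=.  (t=2,i=8, bit31=0)
  nb ####.: next=.  (t=2,i=11, bit30=0)
  nb ###.#: next=.  (t=6,i=8, bit29=0)
  nb ###..: next=.  (t=2,i=12, bit28=0)
  nb ##.##: next=.  (t=4,i=7, bit27=0)
  nb ##.#.: next=.  (t=0,i=13, bit26=0)
  nb ##..#: next=#  (t=7,i=12, bit25=1)
  nb ##...: next=#  (t=0,i=4, bit24=1)
  nb #.###: next=#  (t=2,i=6, bit23=1)
  nb #.##.: next=.  (t=0,i=11, bit22=0)
  nb #.#.#: next=.  (t=0,i=9, bit21=0)
  nb #.#..: next=#  (t=0,i=14, bit20=1)
  nb #..##: next=#  (t=0,i=1, bit19=1)
  nb #..#.: next=#  (t=7,i=13, bit18=1)
  nb #...#: next=.  (t=0,i=5, bit17=0)
  nb #....: next=#  (t=1,i=6, bit16=1)
  nb .####: next=#  (t=2,i=7, bit15=1)
  nb .###.: next=.  (t=7,i=2, bit14=0)
  nb .##.#: next=.  (t=0,i=12, bit13=0)
  nb .##..: next=.  (t=0,i=3, bit12=0)
  nb .#.##: next=.  (t=0,i=10, bit11=0)
  nb .#.#.: next=.  (t=0,i=8, bit10=0)
  nb .#..#: next=.  (t=0,i=0, bit9=0)
  nb .#...: next=.  (t=1,i=5, bit8=0)
  nb ..###: next=#  (t=3,i=13, bit7=1)
  nb ..##.: next=#  (t=0,i=2, bit6=1)
  nb ..#.#: next=.  (t=0,i=7, bit5=0)
  nb ..#..: next=.  (t=5,i=0, bit4=0)
  nb ...##: next=#  (t=3,i=5, bit3=1)
  nb ...#.: next=.  (t=0,i=6, bit2=0)
  nb ....#: next=#  (t=1,i=12, bit1=1)
  nb .....: next=#  (t=1,i=7, bit0=1)
  bits 00000011100111011000000011001011 = 60653771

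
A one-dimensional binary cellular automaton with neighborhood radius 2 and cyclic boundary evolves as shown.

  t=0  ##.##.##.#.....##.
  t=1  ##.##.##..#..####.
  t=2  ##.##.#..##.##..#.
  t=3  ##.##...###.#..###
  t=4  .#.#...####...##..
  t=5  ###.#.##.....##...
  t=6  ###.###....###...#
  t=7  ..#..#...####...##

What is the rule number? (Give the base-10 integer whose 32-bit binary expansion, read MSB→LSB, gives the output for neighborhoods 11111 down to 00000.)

  nb #####: next=.  (t=3,i=17, bit31=0)
  nb ####.: next=.  (t=1,i=15, bit30=0)
  nb ###.#: next=#  (t=1,i=16, bit29=1)
  nb ###..: next=.  (t=4,i=10, bit28=0)
  nb ##.##: next=.  (t=0,i=2, bit27=0)
  nb ##.#.: next=.  (t=0,i=8, bit26=0)
  nb ##..#: next=.  (t=1,i=8, bit25=0)
  nb ##...: next=.  (t=3,i=5, bit24=0)
  nb #.###: next=.  (t=6,i=4, bit23=0)
  nb #.##.: next=#  (t=0,i=0, bit22=1)
  nb #.#.#: next=#  (t=5,i=4, bit21=1)
  nb #.#..: next=.  (t=0,i=9, bit20=0)
  nb #..##: next=#  (t=1,i=12, bit19=1)
  nb #..#.: next=#  (t=1,i=9, bit18=1)
  nb #...#: next=.  (t=3,i=6, bit17=0)
  nb #....: next=.  (t=0,i=11, bit16=0)
  nb .####: next=.  (t=1,i=14, bit15=0)
  nb .###.: next=#  (t=3,i=9, bit14=1)
  nb .##.#: next=#  (t=0,i=1, bit13=1)
  nb .##..: next=.  (t=1,i=7, bit12=0)
  nb .#.##: next=#  (t=2,i=17, bit11=1)
  nb .#.#.: next=#  (t=4,i=2, bit10=1)
  nb .#..#: next=.  (t=1,i=11, bit9=0)
  nb .#...: next=#  (t=0,i=10, bit8=1)
  nb ..###: next=#  (t=1,i=13, bit7=1)
  nb ..##.: next=#  (t=0,i=15, bit6=1)
  nb ..#.#: next=#  (t=2,i=16, bit5=1)
  nb ..#..: next=#  (t=1,i=10, bit4=1)
  nb ...##: next=#  (t=0,i=14, bit3=1)
  nb ...#.: next=#  (t=4,i=0, bit2=1)
  nb ....#: next=#  (t=0,i=13, bit1=1)
  nb .....: next=.  (t=0,i=12, bit0=0)
  bits 00100000011011000110110111111110 = 543976958

543976958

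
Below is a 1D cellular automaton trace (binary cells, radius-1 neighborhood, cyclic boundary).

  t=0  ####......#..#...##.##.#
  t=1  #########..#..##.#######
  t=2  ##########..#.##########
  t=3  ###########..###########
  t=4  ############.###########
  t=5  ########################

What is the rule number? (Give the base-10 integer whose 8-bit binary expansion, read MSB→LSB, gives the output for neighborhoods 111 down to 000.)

249

  nb ###: next=#  (t=0,i=0, bit7=1)
  nb ##.: next=#  (t=0,i=3, bit6=1)
  nb #.#: next=#  (t=0,i=19, bit5=1)
  nb #..: next=#  (t=0,i=4, bit4=1)
  nb .##: next=#  (t=0,i=17, bit3=1)
  nb .#.: next=.  (t=0,i=10, bit2=0)
  nb ..#: next=.  (t=0,i=9, bit1=0)
  nb ...: next=#  (t=0,i=5, bit0=1)
  bits 11111001 = 249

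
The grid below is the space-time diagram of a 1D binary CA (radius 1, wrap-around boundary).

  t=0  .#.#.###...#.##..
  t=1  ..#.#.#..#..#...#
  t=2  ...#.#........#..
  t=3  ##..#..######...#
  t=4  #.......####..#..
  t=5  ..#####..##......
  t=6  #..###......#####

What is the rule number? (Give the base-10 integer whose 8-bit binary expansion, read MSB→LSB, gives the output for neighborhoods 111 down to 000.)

  nb ###: next=#  (t=0,i=6, bit7=1)
  nb ##.: next=.  (t=0,i=7, bit6=0)
  nb #.#: next=#  (t=0,i=2, bit5=1)
  nb #..: next=.  (t=0,i=8, bit4=0)
  nb .##: next=.  (t=0,i=5, bit3=0)
  nb .#.: next=.  (t=0,i=1, bit2=0)
  nb ..#: next=.  (t=0,i=0, bit1=0)
  nb ...: next=#  (t=0,i=9, bit0=1)
  bits 10100001 = 161

161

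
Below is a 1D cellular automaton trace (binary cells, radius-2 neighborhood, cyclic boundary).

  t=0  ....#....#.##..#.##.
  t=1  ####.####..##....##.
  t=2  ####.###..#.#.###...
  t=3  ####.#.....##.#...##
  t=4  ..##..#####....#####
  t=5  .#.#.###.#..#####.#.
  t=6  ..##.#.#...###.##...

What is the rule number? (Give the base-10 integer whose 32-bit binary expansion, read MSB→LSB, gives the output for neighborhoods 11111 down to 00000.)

  nb #####: next=.  (t=3,i=0, bit31=0)
  nb ####.: next=#  (t=1,i=2, bit30=1)
  nb ###.#: next=#  (t=1,i=3, bit29=1)
  nb ###..: next=.  (t=1,i=8, bit28=0)
  nb ##.##: next=.  (t=1,i=4, bit27=0)
  nb ##.#.: next=.  (t=3,i=4, bit26=0)
  nb ##..#: next=.  (t=0,i=13, bit25=0)
  nb ##...: next=.  (t=0,i=19, bit24=0)
  nb #.###: next=#  (t=1,i=0, bit23=1)
  nb #.##.: next=#  (t=0,i=11, bit22=1)
  nb #.#.#: next=#  (t=2,i=12, bit21=1)
  nb #.#..: next=.  (t=3,i=5, bit20=0)
  nb #..##: next=#  (t=1,i=10, bit19=1)
  nb #..#.: next=.  (t=0,i=14, bit18=0)
  nb #...#: next=#  (t=2,i=18, bit17=1)
  nb #....: next=#  (t=0,i=0, bit16=1)
  nb .####: next=#  (t=1,i=1, bit15=1)
  nb .###.: next=.  (t=2,i=6, bit14=0)
  nb .##.#: next=.  (t=1,i=18, bit13=0)
  nb .##..: next=#  (t=0,i=12, bit12=1)
  nb .#.##: next=.  (t=0,i=10, bit11=0)
  nb .#.#.: next=#  (t=2,i=11, bit10=1)
  nb .#..#: next=.  (t=5,i=10, bit9=0)
  nb .#...: next=#  (t=0,i=5, bit8=1)
  nb ..###: next=#  (t=2,i=0, bit7=1)
  nb ..##.: next=.  (t=1,i=11, bit6=0)
  nb ..#.#: next=.  (t=0,i=9, bit5=0)
  nb ..#..: next=.  (t=0,i=4, bit4=0)
  nb ...##: next=#  (t=1,i=16, bit3=1)
  nb ...#.: next=#  (t=0,i=3, bit2=1)
  nb ....#: next=#  (t=0,i=2, bit1=1)
  nb .....: next=#  (t=0,i=1, bit0=1)
  bits 01100000111010111001010110001111 = 1626051983

1626051983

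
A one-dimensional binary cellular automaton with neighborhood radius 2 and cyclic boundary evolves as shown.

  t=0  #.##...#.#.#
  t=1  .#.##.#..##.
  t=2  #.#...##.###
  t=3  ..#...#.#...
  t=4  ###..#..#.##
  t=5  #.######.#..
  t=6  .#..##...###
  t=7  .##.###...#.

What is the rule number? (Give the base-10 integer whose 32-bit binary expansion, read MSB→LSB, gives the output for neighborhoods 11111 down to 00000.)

  [31] ##### => #  t=4,i=0
  [30] ####. => .  t=2,i=11
  [29] ###.# => .  t=2,i=0
  [28] ###.. => #  t=4,i=2
  [27] ##.## => #  t=0,i=1
  [26] ##.#. => .  t=1,i=5
  [25] ##..# => #  t=1,i=11
  [24] ##... => #  t=0,i=4
  [23] #.### => .  t=2,i=9
  [22] #.##. => .  t=0,i=2
  [21] #.#.# => #  t=0,i=9
  [20] #.#.. => #  t=1,i=6
  [19] #..## => .  t=1,i=8
  [18] #..#. => #  t=1,i=0
  [17] #...# => .  t=0,i=5
  [16] #.... => #  t=3,i=10
  [15] .#### => .  t=2,i=10
  [14] .###. => #  t=6,i=10
  [13] .##.# => .  t=0,i=0
  [12] .##.. => #  t=0,i=3
  [11] .#.## => #  t=0,i=10
  [10] .#.#. => .  t=0,i=8
  [9] .#..# => #  t=1,i=7
  [8] .#... => .  t=2,i=3
  [7] ..### => .  t=6,i=9
  [6] ..##. => #  t=1,i=9
  [5] ..#.# => .  t=0,i=7
  [4] ..#.. => #  t=3,i=2
  [3] ...## => .  t=2,i=5
  [2] ...#. => #  t=0,i=6
  [1] ....# => #  t=3,i=0
  [0] ..... => #  t=3,i=11
  bits 10011011001101010101101001010111 = 2603965015

2603965015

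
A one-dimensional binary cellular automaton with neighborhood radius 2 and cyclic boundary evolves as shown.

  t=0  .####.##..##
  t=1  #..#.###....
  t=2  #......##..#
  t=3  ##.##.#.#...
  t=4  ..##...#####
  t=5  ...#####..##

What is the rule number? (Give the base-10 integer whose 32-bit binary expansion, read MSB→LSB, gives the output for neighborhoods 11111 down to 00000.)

1498551709

  nb #####: next=.  (t=4,i=9, bit31=0)
  nb ####.: next=#  (t=0,i=3, bit30=1)
  nb ###.#: next=.  (t=0,i=4, bit29=0)
  nb ###..: next=#  (t=1,i=7, bit28=1)
  nb ##.##: next=#  (t=0,i=0, bit27=1)
  nb ##.#.: next=.  (t=3,i=5, bit26=0)
  nb ##..#: next=.  (t=0,i=8, bit25=0)
  nb ##...: next=#  (t=1,i=8, bit24=1)
  nb #.###: next=.  (t=0,i=1, bit23=0)
  nb #.##.: next=#  (t=0,i=6, bit22=1)
  nb #.#.#: next=.  (t=3,i=6, bit21=0)
  nb #.#..: next=#  (t=3,i=8, bit20=1)
  nb #..##: next=.  (t=0,i=9, bit19=0)
  nb #..#.: next=.  (t=1,i=2, bit18=0)
  nb #...#: next=#  (t=3,i=10, bit17=1)
  nb #....: next=.  (t=1,i=9, bit16=0)
  nb .####: next=.  (t=0,i=2, bit15=0)
  nb .###.: next=.  (t=1,i=6, bit14=0)
  nb .##.#: next=.  (t=0,i=11, bit13=0)
  nb .##..: next=#  (t=0,i=7, bit12=1)
  nb .#.##: next=.  (t=1,i=4, bit11=0)
  nb .#.#.: next=#  (t=3,i=7, bit10=1)
  nb .#..#: next=.  (t=1,i=1, bit9=0)
  nb .#...: next=#  (t=3,i=9, bit8=1)
  nb ..###: next=#  (t=4,i=7, bit7=1)
  nb ..##.: next=.  (t=0,i=10, bit6=0)
  nb ..#.#: next=.  (t=1,i=3, bit5=0)
  nb ..#..: next=#  (t=1,i=0, bit4=1)
  nb ...##: next=#  (t=2,i=6, bit3=1)
  nb ...#.: next=#  (t=1,i=11, bit2=1)
  nb ....#: next=.  (t=1,i=10, bit1=0)
  nb .....: next=#  (t=2,i=3, bit0=1)
  bits 01011001010100100001010110011101 = 1498551709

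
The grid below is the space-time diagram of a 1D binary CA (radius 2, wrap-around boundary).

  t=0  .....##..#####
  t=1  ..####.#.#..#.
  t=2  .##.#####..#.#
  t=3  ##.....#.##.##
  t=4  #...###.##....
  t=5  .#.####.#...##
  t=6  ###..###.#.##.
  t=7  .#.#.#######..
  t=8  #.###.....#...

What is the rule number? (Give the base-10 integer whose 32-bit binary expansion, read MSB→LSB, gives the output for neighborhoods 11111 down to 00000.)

1717849551

  #####|.  b31=0 t=0,i=11
  ####.|#  b30=1 t=0,i=12
  ###.#|#  b29=1 t=1,i=5
  ###..|.  b28=0 t=0,i=13
  ##.##|.  b27=0 t=2,i=3
  ##.#.|#  b26=1 t=1,i=6
  ##..#|#  b25=1 t=0,i=7
  ##...|.  b24=0 t=0,i=0
  #.###|.  b23=0 t=2,i=4
  #.##.|#  b22=1 t=2,i=1
  #.#.#|#  b21=1 t=1,i=7
  #.#..|.  b20=0 t=1,i=9
  #..##|.  b19=0 t=0,i=8
  #..#.|#  b18=1 t=1,i=11
  #...#|.  b17=0 t=1,i=0
  #....|.  b16=0 t=0,i=1
  .####|.  b15=0 t=0,i=10
  .###.|#  b14=1 t=4,i=5
  .##.#|.  b13=0 t=2,i=2
  .##..|.  b12=0 t=0,i=6
  .#.##|#  b11=1 t=2,i=0
  .#.#.|#  b10=1 t=1,i=8
  .#..#|.  b9=0 t=1,i=10
  .#...|#  b8=1 t=1,i=13
  ..###|#  b7=1 t=0,i=9
  ..##.|#  b6=1 t=0,i=5
  ..#.#|.  b5=0 t=2,i=11
  ..#..|.  b4=0 t=1,i=12
  ...##|#  b3=1 t=0,i=4
  ...#.|#  b2=1 t=3,i=6
  ....#|#  b1=1 t=0,i=3
  .....|#  b0=1 t=0,i=2
  bits 01100110011001000100110111001111 = 1717849551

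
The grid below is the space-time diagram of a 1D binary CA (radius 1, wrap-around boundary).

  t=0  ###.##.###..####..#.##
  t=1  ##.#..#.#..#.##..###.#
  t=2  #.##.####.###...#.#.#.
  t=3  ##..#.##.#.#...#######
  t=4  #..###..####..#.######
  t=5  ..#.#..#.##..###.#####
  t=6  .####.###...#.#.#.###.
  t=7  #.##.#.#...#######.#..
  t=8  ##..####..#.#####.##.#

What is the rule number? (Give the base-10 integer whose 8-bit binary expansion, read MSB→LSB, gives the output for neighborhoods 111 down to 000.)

  ###|#  b7=1 t=0,i=0
  ##.|.  b6=0 t=0,i=2
  #.#|#  b5=1 t=0,i=3
  #..|.  b4=0 t=0,i=10
  .##|.  b3=0 t=0,i=4
  .#.|#  b2=1 t=0,i=18
  ..#|#  b1=1 t=0,i=11
  ...|.  b0=0 t=2,i=14
  bits 10100110 = 166

166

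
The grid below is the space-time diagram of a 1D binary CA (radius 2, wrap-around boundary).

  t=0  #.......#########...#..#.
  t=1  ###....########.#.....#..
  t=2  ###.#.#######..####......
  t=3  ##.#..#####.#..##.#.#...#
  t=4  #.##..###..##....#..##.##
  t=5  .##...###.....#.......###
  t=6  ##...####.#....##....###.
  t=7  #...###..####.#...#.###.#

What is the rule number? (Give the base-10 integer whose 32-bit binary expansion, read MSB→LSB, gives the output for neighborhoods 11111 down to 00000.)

  nb #####: next=#  (t=0,i=10, bit31=1)
  nb ####.: next=.  (t=0,i=15, bit30=0)
  nb ###.#: next=.  (t=1,i=14, bit29=0)
  nb ###..: next=#  (t=0,i=16, bit28=1)
  nb ##.##: next=#  (t=4,i=1, bit27=1)
  nb ##.#.: next=#  (t=1,i=15, bit26=1)
  nb ##..#: next=.  (t=2,i=13, bit25=0)
  nb ##...: next=.  (t=0,i=17, bit24=0)
  nb #.###: next=#  (t=2,i=6, bit23=1)
  nb #.##.: next=#  (t=4,i=2, bit22=1)
  nb #.#.#: next=.  (t=2,i=4, bit21=0)
  nb #.#..: next=#  (t=0,i=0, bit20=1)
  nb #..##: next=.  (t=1,i=24, bit19=0)
  nb #..#.: next=#  (t=0,i=22, bit18=1)
  nb #...#: next=.  (t=0,i=18, bit17=0)
  nb #....: next=#  (t=0,i=2, bit16=1)
  nb .####: next=#  (t=0,i=9, bit15=1)
  nb .###.: next=#  (t=1,i=1, bit14=1)
  nb .##.#: next=.  (t=3,i=16, bit13=0)
  nb .##..: next=.  (t=4,i=3, bit12=0)
  nb .#.##: next=.  (t=2,i=5, bit11=0)
  nb .#.#.: next=.  (t=0,i=24, bit10=0)
  nb .#..#: next=.  (t=0,i=21, bit9=0)
  nb .#...: next=#  (t=0,i=1, bit8=1)
  nb ..###: next=#  (t=0,i=8, bit7=1)
  nb ..##.: next=.  (t=3,i=15, bit6=0)
  nb ..#.#: next=.  (t=0,i=23, bit5=0)
  nb ..#..: next=.  (t=0,i=20, bit4=0)
  nb ...##: next=#  (t=0,i=7, bit3=1)
  nb ...#.: next=.  (t=0,i=19, bit2=0)
  nb ....#: next=.  (t=0,i=6, bit1=0)
  nb .....: next=.  (t=0,i=3, bit0=0)
  bits 10011100110101011100000110001000 = 2631254408

2631254408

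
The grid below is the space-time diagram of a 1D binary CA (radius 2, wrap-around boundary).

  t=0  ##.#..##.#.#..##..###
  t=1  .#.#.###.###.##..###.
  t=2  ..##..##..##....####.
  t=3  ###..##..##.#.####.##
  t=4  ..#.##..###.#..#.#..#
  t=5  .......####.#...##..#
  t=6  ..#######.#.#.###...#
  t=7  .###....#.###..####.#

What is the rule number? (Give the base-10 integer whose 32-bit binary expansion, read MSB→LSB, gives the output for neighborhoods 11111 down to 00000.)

825943259

  #####|.  b31=0 t=0,i=20
  ####.|.  b30=0 t=0,i=0
  ###.#|#  b29=1 t=0,i=1
  ###..|#  b28=1 t=1,i=19
  ##.##|.  b27=0 t=1,i=8
  ##.#.|.  b26=0 t=0,i=2
  ##..#|.  b25=0 t=0,i=16
  ##...|#  b24=1 t=2,i=12
  #.###|.  b23=0 t=1,i=5
  #.##.|.  b22=0 t=1,i=13
  #.#.#|#  b21=1 t=0,i=9
  #.#..|#  b20=1 t=0,i=3
  #..##|#  b19=1 t=0,i=5
  #..#.|.  b18=0 t=1,i=0
  #...#|#  b17=1 t=2,i=0
  #....|.  b16=0 t=2,i=13
  .####|#  b15=1 t=0,i=19
  .###.|#  b14=1 t=1,i=6
  .##.#|#  b13=1 t=0,i=7
  .##..|.  b12=0 t=0,i=15
  .#.##|.  b11=0 t=1,i=4
  .#.#.|#  b10=1 t=0,i=10
  .#..#|.  b9=0 t=0,i=4
  .#...|.  b8=0 t=5,i=0
  ..###|#  b7=1 t=0,i=18
  ..##.|#  b6=1 t=0,i=6
  ..#.#|.  b5=0 t=1,i=1
  ..#..|#  b4=1 t=4,i=20
  ...##|#  b3=1 t=2,i=1
  ...#.|.  b2=0 t=6,i=19
  ....#|#  b1=1 t=2,i=14
  .....|#  b0=1 t=5,i=2
  bits 00110001001110101110010011011011 = 825943259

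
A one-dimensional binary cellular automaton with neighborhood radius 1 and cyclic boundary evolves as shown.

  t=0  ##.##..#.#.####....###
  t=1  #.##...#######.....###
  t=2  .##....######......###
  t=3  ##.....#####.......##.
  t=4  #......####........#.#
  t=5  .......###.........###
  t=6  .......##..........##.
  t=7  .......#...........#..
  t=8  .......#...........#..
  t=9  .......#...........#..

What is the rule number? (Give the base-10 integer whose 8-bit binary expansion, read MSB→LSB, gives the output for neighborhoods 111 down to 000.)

172

  ###|#  b7=1 t=0,i=0
  ##.|.  b6=0 t=0,i=1
  #.#|#  b5=1 t=0,i=2
  #..|.  b4=0 t=0,i=5
  .##|#  b3=1 t=0,i=3
  .#.|#  b2=1 t=0,i=7
  ..#|.  b1=0 t=0,i=6
  ...|.  b0=0 t=0,i=16
  bits 10101100 = 172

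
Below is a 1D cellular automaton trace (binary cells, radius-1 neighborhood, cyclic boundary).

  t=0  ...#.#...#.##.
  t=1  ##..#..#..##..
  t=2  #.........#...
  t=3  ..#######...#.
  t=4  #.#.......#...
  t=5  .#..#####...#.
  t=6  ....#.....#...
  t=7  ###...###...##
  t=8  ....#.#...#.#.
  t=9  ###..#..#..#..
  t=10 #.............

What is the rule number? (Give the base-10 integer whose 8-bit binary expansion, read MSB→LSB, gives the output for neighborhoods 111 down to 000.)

  nb ###: next=.  (t=3,i=3, bit7=0)
  nb ##.: next=.  (t=0,i=12, bit6=0)
  nb #.#: next=#  (t=0,i=4, bit5=1)
  nb #..: next=.  (t=0,i=6, bit4=0)
  nb .##: next=#  (t=0,i=11, bit3=1)
  nb .#.: next=.  (t=0,i=3, bit2=0)
  nb ..#: next=.  (t=0,i=2, bit1=0)
  nb ...: next=#  (t=0,i=0, bit0=1)
  bits 00101001 = 41

41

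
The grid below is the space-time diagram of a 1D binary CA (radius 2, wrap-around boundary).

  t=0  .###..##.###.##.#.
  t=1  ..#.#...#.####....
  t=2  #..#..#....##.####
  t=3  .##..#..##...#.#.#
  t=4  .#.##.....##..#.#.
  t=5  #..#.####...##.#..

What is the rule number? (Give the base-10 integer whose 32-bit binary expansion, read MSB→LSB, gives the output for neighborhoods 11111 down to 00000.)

1799865347

  [31] ##### => .  t=2,i=16
  [30] ####. => #  t=1,i=12
  [29] ###.# => #  t=0,i=11
  [28] ###.. => .  t=0,i=3
  [27] ##.## => #  t=0,i=8
  [26] ##.#. => .  t=0,i=15
  [25] ##..# => #  t=0,i=4
  [24] ##... => #  t=1,i=14
  [23] #.### => .  t=0,i=9
  [22] #.##. => #  t=0,i=13
  [21] #.#.# => .  t=3,i=15
  [20] #.#.. => .  t=0,i=16
  [19] #..## => .  t=0,i=0
  [18] #..#. => #  t=2,i=2
  [17] #...# => #  t=1,i=6
  [16] #.... => #  t=1,i=15
  [15] .#### => #  t=1,i=11
  [14] .###. => #  t=0,i=2
  [13] .##.# => .  t=0,i=7
  [12] .##.. => .  t=3,i=2
  [11] .#.## => .  t=1,i=9
  [10] .#.#. => #  t=1,i=3
  [9] .#..# => .  t=0,i=17
  [8] .#... => .  t=1,i=5
  [7] ..### => .  t=0,i=1
  [6] ..##. => .  t=0,i=6
  [5] ..#.# => .  t=1,i=2
  [4] ..#.. => .  t=2,i=3
  [3] ...## => .  t=2,i=10
  [2] ...#. => .  t=1,i=1
  [1] ....# => #  t=1,i=0
  [0] ..... => #  t=1,i=16
  bits 01101011010001111100010000000011 = 1799865347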